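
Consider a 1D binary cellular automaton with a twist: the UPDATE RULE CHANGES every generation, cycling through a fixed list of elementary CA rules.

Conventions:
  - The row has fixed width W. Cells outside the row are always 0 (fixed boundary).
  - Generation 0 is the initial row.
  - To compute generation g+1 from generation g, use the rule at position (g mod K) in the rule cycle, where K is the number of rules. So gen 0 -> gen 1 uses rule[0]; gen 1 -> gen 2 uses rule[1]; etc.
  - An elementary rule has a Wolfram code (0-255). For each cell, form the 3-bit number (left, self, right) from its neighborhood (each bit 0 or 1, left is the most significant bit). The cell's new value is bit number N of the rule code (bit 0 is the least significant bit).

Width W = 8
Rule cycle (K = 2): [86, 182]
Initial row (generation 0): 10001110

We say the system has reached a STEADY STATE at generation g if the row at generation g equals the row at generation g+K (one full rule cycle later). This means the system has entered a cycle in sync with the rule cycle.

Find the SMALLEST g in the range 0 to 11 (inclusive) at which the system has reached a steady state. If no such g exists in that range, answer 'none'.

Answer: none

Derivation:
Gen 0: 10001110
Gen 1 (rule 86): 11010011
Gen 2 (rule 182): 00111100
Gen 3 (rule 86): 01000110
Gen 4 (rule 182): 11101001
Gen 5 (rule 86): 00101111
Gen 6 (rule 182): 01110110
Gen 7 (rule 86): 10010011
Gen 8 (rule 182): 11111100
Gen 9 (rule 86): 00000110
Gen 10 (rule 182): 00001001
Gen 11 (rule 86): 00011111
Gen 12 (rule 182): 00101110
Gen 13 (rule 86): 01100011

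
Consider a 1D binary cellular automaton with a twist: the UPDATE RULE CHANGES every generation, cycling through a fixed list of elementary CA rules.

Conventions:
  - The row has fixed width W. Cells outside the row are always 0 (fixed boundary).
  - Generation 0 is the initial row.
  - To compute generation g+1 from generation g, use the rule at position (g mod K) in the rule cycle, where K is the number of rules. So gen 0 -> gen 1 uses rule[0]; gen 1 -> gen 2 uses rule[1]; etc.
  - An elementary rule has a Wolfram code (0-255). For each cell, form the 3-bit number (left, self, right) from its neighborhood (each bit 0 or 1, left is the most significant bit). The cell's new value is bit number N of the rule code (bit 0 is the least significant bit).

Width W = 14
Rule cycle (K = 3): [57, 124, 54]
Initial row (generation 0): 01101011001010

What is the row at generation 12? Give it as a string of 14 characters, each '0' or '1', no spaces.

Answer: 00001001110011

Derivation:
Gen 0: 01101011001010
Gen 1 (rule 57): 01010110100101
Gen 2 (rule 124): 01111111110111
Gen 3 (rule 54): 10000000001000
Gen 4 (rule 57): 01111111100111
Gen 5 (rule 124): 01000000110101
Gen 6 (rule 54): 11100001001111
Gen 7 (rule 57): 10011100101000
Gen 8 (rule 124): 11010110111100
Gen 9 (rule 54): 00111001000010
Gen 10 (rule 57): 10100100111001
Gen 11 (rule 124): 11110110101101
Gen 12 (rule 54): 00001001110011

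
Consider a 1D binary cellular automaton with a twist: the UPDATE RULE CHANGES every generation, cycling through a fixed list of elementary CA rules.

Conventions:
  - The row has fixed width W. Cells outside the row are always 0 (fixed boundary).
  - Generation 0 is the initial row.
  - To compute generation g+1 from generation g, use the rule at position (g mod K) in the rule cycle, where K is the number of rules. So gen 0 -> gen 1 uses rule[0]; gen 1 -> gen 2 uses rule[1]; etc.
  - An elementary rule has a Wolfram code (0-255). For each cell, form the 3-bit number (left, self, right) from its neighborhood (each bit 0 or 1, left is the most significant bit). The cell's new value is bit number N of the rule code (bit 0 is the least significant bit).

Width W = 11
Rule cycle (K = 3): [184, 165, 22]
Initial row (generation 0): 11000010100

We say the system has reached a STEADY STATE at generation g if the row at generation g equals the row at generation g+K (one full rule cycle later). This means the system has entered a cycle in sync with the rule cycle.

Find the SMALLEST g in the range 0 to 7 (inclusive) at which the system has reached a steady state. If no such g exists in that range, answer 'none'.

Gen 0: 11000010100
Gen 1 (rule 184): 10100001010
Gen 2 (rule 165): 11101101110
Gen 3 (rule 22): 00000000001
Gen 4 (rule 184): 00000000000
Gen 5 (rule 165): 11111111111
Gen 6 (rule 22): 00000000000
Gen 7 (rule 184): 00000000000
Gen 8 (rule 165): 11111111111
Gen 9 (rule 22): 00000000000
Gen 10 (rule 184): 00000000000

Answer: 4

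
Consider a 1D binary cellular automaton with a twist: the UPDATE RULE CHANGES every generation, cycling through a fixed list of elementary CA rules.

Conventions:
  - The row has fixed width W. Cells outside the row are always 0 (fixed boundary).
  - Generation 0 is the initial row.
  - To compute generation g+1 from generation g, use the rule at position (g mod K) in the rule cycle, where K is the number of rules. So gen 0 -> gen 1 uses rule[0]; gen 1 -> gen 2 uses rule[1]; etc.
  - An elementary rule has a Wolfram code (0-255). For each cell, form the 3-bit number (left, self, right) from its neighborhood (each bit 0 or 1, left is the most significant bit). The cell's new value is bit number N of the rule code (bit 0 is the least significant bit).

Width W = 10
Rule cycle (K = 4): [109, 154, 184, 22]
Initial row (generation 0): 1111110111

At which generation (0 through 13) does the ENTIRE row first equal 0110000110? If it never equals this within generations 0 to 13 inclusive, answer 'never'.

Answer: 4

Derivation:
Gen 0: 1111110111
Gen 1 (rule 109): 1000011101
Gen 2 (rule 154): 0100111000
Gen 3 (rule 184): 0010110100
Gen 4 (rule 22): 0110000110
Gen 5 (rule 109): 0110110110
Gen 6 (rule 154): 1100100101
Gen 7 (rule 184): 1010010010
Gen 8 (rule 22): 1011111111
Gen 9 (rule 109): 1110000001
Gen 10 (rule 154): 1101000010
Gen 11 (rule 184): 1010100001
Gen 12 (rule 22): 1010110011
Gen 13 (rule 109): 1111110011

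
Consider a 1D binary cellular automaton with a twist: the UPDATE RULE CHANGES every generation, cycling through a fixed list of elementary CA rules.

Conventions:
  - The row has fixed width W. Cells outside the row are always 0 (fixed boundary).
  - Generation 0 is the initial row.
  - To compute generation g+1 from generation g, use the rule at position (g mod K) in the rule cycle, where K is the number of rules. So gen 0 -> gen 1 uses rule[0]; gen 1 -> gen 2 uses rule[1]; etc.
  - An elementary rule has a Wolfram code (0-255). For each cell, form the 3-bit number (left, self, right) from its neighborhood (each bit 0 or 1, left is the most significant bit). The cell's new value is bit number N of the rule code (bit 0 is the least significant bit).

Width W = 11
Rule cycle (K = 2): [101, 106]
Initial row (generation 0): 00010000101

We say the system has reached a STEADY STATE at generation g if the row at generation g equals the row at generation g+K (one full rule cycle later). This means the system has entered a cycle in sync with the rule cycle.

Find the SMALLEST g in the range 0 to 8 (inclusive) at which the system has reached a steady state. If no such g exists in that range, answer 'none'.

Answer: 8

Derivation:
Gen 0: 00010000101
Gen 1 (rule 101): 11010110111
Gen 2 (rule 106): 11101111101
Gen 3 (rule 101): 00110000111
Gen 4 (rule 106): 01110001101
Gen 5 (rule 101): 00010100111
Gen 6 (rule 106): 00101001101
Gen 7 (rule 101): 10111000111
Gen 8 (rule 106): 01101001101
Gen 9 (rule 101): 00111000111
Gen 10 (rule 106): 01101001101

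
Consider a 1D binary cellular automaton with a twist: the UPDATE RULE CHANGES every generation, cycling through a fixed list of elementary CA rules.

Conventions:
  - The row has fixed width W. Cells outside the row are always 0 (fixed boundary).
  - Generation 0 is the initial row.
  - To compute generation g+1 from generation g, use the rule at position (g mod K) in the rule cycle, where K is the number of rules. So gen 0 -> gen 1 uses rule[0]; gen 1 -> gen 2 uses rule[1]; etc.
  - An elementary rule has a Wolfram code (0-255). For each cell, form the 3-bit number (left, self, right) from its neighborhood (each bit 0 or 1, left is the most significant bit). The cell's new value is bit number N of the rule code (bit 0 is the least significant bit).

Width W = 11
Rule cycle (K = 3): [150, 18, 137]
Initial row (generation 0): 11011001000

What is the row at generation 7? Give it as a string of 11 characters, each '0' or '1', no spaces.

Answer: 01010011000

Derivation:
Gen 0: 11011001000
Gen 1 (rule 150): 00000111100
Gen 2 (rule 18): 00001000010
Gen 3 (rule 137): 11100011000
Gen 4 (rule 150): 01010100100
Gen 5 (rule 18): 10000011010
Gen 6 (rule 137): 00111010000
Gen 7 (rule 150): 01010011000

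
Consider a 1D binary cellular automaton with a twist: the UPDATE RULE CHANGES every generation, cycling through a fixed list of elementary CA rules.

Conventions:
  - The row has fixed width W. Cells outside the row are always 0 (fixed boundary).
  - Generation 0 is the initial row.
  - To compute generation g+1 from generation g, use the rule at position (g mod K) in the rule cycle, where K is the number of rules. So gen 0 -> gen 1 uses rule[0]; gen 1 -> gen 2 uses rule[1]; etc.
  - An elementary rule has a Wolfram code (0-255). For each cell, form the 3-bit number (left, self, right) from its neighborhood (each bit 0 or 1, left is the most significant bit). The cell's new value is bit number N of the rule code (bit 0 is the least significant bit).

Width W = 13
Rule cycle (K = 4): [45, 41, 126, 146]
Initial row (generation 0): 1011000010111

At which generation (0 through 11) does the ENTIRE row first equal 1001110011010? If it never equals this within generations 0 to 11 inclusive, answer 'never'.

Answer: never

Derivation:
Gen 0: 1011000010111
Gen 1 (rule 45): 1110011011100
Gen 2 (rule 41): 1000010110001
Gen 3 (rule 126): 1100111111011
Gen 4 (rule 146): 0011011110000
Gen 5 (rule 45): 1010110000111
Gen 6 (rule 41): 0101100110100
Gen 7 (rule 126): 1111111111110
Gen 8 (rule 146): 0111111111101
Gen 9 (rule 45): 0100000000011
Gen 10 (rule 41): 0001111111010
Gen 11 (rule 126): 0011000001111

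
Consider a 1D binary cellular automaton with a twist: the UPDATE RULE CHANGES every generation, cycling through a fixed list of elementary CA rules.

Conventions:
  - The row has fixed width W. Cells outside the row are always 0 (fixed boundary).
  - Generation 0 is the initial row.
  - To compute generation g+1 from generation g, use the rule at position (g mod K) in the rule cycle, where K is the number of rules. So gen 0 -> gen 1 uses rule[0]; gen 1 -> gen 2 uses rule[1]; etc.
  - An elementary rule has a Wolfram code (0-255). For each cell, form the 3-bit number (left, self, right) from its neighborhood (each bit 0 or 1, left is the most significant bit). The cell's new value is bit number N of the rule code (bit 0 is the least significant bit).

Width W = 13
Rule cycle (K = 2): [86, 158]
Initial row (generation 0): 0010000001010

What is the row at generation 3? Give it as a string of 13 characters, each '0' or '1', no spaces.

Answer: 0010111011111

Derivation:
Gen 0: 0010000001010
Gen 1 (rule 86): 0111000011011
Gen 2 (rule 158): 1110100110010
Gen 3 (rule 86): 0010111011111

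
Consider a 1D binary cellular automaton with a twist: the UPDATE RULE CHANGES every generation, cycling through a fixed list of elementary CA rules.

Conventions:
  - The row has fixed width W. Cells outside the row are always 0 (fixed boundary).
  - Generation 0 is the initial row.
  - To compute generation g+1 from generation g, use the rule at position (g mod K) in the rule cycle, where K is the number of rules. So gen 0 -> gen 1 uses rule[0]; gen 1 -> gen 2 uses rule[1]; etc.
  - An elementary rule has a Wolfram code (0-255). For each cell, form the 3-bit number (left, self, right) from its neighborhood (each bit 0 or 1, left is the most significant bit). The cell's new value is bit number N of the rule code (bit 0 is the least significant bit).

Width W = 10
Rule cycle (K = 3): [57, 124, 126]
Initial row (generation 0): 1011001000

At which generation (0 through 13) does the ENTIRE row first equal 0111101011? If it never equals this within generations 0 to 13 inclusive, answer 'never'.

Gen 0: 1011001000
Gen 1 (rule 57): 0110100111
Gen 2 (rule 124): 0111110101
Gen 3 (rule 126): 1100011111
Gen 4 (rule 57): 1011010000
Gen 5 (rule 124): 1111111000
Gen 6 (rule 126): 1000001100
Gen 7 (rule 57): 0111101011
Gen 8 (rule 124): 0100111111
Gen 9 (rule 126): 1111100001
Gen 10 (rule 57): 1000011100
Gen 11 (rule 124): 1100010110
Gen 12 (rule 126): 1110111111
Gen 13 (rule 57): 1001100000

Answer: 7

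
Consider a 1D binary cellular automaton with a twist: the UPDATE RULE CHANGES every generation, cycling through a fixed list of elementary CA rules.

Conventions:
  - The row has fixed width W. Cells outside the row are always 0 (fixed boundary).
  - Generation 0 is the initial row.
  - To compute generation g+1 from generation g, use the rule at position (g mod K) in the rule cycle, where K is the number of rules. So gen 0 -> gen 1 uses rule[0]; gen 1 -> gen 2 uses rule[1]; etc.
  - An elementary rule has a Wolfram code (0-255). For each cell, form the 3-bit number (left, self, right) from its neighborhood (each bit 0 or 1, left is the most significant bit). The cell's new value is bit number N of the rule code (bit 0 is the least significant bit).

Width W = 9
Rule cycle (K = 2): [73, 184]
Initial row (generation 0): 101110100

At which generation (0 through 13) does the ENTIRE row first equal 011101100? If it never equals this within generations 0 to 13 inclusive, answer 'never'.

Answer: never

Derivation:
Gen 0: 101110100
Gen 1 (rule 73): 001010001
Gen 2 (rule 184): 000101000
Gen 3 (rule 73): 110000011
Gen 4 (rule 184): 101000010
Gen 5 (rule 73): 000011000
Gen 6 (rule 184): 000010100
Gen 7 (rule 73): 111000001
Gen 8 (rule 184): 110100000
Gen 9 (rule 73): 110001111
Gen 10 (rule 184): 101001110
Gen 11 (rule 73): 000001010
Gen 12 (rule 184): 000000101
Gen 13 (rule 73): 111110000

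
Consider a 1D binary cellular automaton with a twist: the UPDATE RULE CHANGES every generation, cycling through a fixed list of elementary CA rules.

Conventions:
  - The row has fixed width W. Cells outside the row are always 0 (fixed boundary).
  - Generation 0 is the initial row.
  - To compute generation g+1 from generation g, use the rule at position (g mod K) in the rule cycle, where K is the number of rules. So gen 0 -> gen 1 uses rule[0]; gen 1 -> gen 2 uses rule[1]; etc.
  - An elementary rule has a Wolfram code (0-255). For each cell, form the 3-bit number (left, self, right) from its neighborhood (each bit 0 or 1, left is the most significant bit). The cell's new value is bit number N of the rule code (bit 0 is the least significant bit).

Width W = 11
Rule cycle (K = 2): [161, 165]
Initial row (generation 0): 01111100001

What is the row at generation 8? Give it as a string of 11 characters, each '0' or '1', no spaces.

Gen 0: 01111100001
Gen 1 (rule 161): 00111001100
Gen 2 (rule 165): 10010000001
Gen 3 (rule 161): 00000111100
Gen 4 (rule 165): 11110011001
Gen 5 (rule 161): 01100000000
Gen 6 (rule 165): 00001111111
Gen 7 (rule 161): 11100111110
Gen 8 (rule 165): 01000011100

Answer: 01000011100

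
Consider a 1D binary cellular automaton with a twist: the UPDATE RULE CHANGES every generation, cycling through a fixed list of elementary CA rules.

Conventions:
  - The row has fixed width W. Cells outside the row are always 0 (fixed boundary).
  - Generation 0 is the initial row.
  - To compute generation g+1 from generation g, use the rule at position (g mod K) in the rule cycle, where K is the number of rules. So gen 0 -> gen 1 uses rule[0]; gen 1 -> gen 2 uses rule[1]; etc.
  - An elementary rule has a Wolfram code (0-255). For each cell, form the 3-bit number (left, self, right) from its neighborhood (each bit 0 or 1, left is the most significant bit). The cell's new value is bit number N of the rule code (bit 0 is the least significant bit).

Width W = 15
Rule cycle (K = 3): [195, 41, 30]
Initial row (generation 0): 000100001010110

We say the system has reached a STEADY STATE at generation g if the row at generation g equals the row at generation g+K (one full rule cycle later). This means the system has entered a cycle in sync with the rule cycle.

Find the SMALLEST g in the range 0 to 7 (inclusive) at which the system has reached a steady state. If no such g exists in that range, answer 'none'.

Gen 0: 000100001010110
Gen 1 (rule 195): 111001110000010
Gen 2 (rule 41): 100001000111000
Gen 3 (rule 30): 110011101100100
Gen 4 (rule 195): 010101100101001
Gen 5 (rule 41): 001011000010000
Gen 6 (rule 30): 011010100111000
Gen 7 (rule 195): 101000001011011
Gen 8 (rule 41): 010011100110110
Gen 9 (rule 30): 111110011100101
Gen 10 (rule 195): 011110101101000

Answer: none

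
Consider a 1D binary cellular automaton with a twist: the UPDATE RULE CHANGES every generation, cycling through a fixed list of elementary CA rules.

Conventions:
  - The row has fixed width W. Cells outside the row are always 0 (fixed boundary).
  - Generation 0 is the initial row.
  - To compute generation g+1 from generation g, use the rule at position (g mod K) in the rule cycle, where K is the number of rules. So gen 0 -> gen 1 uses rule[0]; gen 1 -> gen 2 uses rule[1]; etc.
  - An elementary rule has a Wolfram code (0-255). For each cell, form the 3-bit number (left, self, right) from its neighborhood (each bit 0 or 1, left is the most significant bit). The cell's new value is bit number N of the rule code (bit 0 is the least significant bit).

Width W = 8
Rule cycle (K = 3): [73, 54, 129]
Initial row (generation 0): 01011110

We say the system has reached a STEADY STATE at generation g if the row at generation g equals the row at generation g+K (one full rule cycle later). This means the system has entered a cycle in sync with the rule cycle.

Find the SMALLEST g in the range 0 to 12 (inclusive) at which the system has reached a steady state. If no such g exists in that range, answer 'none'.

Gen 0: 01011110
Gen 1 (rule 73): 00010010
Gen 2 (rule 54): 00111111
Gen 3 (rule 129): 10011110
Gen 4 (rule 73): 00010010
Gen 5 (rule 54): 00111111
Gen 6 (rule 129): 10011110
Gen 7 (rule 73): 00010010
Gen 8 (rule 54): 00111111
Gen 9 (rule 129): 10011110
Gen 10 (rule 73): 00010010
Gen 11 (rule 54): 00111111
Gen 12 (rule 129): 10011110
Gen 13 (rule 73): 00010010
Gen 14 (rule 54): 00111111
Gen 15 (rule 129): 10011110

Answer: 1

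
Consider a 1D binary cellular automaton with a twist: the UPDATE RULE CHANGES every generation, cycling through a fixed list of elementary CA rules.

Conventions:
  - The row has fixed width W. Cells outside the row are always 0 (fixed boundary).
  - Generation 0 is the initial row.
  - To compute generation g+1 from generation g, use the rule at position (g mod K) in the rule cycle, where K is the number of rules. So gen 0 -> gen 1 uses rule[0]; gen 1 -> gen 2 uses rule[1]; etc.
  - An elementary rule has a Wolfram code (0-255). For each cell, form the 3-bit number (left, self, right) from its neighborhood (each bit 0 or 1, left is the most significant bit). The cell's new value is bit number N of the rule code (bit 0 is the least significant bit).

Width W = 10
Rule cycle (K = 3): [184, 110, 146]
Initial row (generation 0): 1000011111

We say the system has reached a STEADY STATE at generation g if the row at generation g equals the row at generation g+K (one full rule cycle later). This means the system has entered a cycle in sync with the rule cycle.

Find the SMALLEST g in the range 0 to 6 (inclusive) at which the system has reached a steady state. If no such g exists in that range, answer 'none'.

Answer: none

Derivation:
Gen 0: 1000011111
Gen 1 (rule 184): 0100011110
Gen 2 (rule 110): 1100110010
Gen 3 (rule 146): 0011001101
Gen 4 (rule 184): 0010101010
Gen 5 (rule 110): 0111111110
Gen 6 (rule 146): 1011111101
Gen 7 (rule 184): 0111111010
Gen 8 (rule 110): 1100001110
Gen 9 (rule 146): 0010010101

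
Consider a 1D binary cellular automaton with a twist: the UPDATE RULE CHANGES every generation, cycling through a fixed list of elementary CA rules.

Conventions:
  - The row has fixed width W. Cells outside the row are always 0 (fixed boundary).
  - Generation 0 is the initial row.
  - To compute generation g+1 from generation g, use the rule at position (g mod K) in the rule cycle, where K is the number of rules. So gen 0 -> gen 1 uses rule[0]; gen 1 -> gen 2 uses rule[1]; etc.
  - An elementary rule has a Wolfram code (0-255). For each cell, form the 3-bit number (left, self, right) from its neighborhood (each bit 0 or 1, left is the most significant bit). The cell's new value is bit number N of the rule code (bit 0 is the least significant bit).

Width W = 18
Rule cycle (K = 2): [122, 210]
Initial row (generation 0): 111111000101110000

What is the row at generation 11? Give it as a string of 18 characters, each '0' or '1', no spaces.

Answer: 001011011100110111

Derivation:
Gen 0: 111111000101110000
Gen 1 (rule 122): 100001101011011000
Gen 2 (rule 210): 010010100001001100
Gen 3 (rule 122): 101101010010111110
Gen 4 (rule 210): 000100001100011111
Gen 5 (rule 122): 001010011110110001
Gen 6 (rule 210): 010001101110011010
Gen 7 (rule 122): 101011111011111101
Gen 8 (rule 210): 000001111001111100
Gen 9 (rule 122): 000011001111000110
Gen 10 (rule 210): 000101110111101011
Gen 11 (rule 122): 001011011100110111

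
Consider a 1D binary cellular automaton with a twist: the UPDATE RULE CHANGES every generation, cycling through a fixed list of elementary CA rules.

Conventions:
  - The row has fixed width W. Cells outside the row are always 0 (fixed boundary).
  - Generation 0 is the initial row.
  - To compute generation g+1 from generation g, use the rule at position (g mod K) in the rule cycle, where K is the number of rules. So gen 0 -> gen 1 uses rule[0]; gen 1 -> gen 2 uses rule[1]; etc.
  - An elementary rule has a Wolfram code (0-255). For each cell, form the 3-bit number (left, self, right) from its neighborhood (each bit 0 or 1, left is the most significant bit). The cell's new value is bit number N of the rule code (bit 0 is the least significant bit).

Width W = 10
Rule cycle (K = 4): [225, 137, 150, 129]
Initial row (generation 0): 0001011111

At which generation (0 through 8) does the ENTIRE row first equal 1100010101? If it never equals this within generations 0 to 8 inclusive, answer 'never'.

Gen 0: 0001011111
Gen 1 (rule 225): 1100101111
Gen 2 (rule 137): 1000001110
Gen 3 (rule 150): 1100010101
Gen 4 (rule 129): 0001000000
Gen 5 (rule 225): 1100011111
Gen 6 (rule 137): 1001011110
Gen 7 (rule 150): 1111001101
Gen 8 (rule 129): 0110000000

Answer: 3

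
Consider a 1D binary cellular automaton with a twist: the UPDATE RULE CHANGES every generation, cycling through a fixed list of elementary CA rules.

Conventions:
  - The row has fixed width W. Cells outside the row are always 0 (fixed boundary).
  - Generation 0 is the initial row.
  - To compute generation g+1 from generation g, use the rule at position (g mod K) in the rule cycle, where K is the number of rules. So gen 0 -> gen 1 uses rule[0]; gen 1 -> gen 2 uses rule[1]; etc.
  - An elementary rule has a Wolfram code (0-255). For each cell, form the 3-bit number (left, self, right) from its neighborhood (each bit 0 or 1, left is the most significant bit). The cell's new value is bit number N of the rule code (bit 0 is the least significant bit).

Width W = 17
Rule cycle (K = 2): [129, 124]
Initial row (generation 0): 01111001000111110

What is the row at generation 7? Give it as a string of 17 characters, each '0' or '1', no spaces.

Gen 0: 01111001000111110
Gen 1 (rule 129): 00110000010011100
Gen 2 (rule 124): 00111000011010110
Gen 3 (rule 129): 10010011000000000
Gen 4 (rule 124): 11011011100000000
Gen 5 (rule 129): 00000001001111111
Gen 6 (rule 124): 00000001101000001
Gen 7 (rule 129): 11111100000011100

Answer: 11111100000011100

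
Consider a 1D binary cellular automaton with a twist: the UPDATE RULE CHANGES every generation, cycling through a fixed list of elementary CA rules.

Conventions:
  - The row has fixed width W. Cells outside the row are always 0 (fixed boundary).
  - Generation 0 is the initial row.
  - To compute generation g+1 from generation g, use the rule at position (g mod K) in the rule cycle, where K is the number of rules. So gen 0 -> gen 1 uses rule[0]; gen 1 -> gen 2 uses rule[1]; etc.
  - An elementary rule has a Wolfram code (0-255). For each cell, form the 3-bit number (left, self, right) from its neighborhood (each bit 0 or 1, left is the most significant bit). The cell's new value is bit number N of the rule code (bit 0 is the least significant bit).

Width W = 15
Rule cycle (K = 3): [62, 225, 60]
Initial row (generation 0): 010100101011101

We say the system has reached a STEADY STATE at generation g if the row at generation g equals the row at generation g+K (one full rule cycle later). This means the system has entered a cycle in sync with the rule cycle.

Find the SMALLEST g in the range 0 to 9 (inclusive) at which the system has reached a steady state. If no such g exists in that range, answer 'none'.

Answer: none

Derivation:
Gen 0: 010100101011101
Gen 1 (rule 62): 111111111110011
Gen 2 (rule 225): 011111111110001
Gen 3 (rule 60): 010000000001001
Gen 4 (rule 62): 111000000011111
Gen 5 (rule 225): 011011111001111
Gen 6 (rule 60): 010110000101000
Gen 7 (rule 62): 111101001111100
Gen 8 (rule 225): 011110000111101
Gen 9 (rule 60): 010001000100011
Gen 10 (rule 62): 111011101110110
Gen 11 (rule 225): 011101110111010
Gen 12 (rule 60): 010011001100111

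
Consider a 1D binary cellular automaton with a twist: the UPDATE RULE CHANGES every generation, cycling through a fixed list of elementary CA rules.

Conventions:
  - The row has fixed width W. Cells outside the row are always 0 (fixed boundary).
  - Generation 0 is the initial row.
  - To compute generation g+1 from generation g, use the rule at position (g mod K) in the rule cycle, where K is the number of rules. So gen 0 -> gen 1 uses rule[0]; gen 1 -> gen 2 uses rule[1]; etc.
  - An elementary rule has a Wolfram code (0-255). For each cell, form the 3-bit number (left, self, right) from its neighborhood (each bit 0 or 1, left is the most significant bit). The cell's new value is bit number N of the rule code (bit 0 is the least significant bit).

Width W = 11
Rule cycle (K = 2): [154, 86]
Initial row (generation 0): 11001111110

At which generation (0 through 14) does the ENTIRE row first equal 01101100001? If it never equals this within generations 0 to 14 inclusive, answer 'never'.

Gen 0: 11001111110
Gen 1 (rule 154): 10111111101
Gen 2 (rule 86): 10000000101
Gen 3 (rule 154): 01000001000
Gen 4 (rule 86): 11100011100
Gen 5 (rule 154): 11010111010
Gen 6 (rule 86): 01010001011
Gen 7 (rule 154): 10001010010
Gen 8 (rule 86): 11011011111
Gen 9 (rule 154): 10010011110
Gen 10 (rule 86): 11111100011
Gen 11 (rule 154): 11111010110
Gen 12 (rule 86): 00001010011
Gen 13 (rule 154): 00010001110
Gen 14 (rule 86): 00111010011

Answer: never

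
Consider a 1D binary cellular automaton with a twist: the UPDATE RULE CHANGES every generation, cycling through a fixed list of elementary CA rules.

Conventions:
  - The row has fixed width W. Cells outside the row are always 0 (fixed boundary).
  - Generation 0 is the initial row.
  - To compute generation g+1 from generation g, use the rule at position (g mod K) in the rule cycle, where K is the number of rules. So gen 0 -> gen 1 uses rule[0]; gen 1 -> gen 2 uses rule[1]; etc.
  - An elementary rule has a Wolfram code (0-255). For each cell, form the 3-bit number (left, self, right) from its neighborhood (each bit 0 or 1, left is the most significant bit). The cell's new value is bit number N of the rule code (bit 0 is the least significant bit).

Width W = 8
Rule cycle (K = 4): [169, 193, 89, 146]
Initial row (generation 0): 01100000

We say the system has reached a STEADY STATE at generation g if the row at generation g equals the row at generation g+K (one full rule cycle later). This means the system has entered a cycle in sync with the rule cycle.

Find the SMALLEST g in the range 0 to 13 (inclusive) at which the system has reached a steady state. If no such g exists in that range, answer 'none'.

Answer: 0

Derivation:
Gen 0: 01100000
Gen 1 (rule 169): 01001111
Gen 2 (rule 193): 00000111
Gen 3 (rule 89): 11110101
Gen 4 (rule 146): 01100000
Gen 5 (rule 169): 01001111
Gen 6 (rule 193): 00000111
Gen 7 (rule 89): 11110101
Gen 8 (rule 146): 01100000
Gen 9 (rule 169): 01001111
Gen 10 (rule 193): 00000111
Gen 11 (rule 89): 11110101
Gen 12 (rule 146): 01100000
Gen 13 (rule 169): 01001111
Gen 14 (rule 193): 00000111
Gen 15 (rule 89): 11110101
Gen 16 (rule 146): 01100000
Gen 17 (rule 169): 01001111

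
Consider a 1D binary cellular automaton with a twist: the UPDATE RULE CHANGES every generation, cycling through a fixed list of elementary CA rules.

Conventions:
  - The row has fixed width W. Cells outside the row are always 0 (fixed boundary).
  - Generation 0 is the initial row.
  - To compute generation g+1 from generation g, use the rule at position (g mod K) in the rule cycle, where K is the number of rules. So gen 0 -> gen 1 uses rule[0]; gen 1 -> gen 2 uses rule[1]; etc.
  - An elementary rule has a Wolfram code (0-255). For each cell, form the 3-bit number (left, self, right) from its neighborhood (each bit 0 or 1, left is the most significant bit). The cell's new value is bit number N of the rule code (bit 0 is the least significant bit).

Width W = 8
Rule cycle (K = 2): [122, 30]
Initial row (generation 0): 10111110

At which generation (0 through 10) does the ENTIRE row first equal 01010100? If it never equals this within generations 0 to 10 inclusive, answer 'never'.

Answer: 5

Derivation:
Gen 0: 10111110
Gen 1 (rule 122): 01100011
Gen 2 (rule 30): 11010110
Gen 3 (rule 122): 11101111
Gen 4 (rule 30): 10001000
Gen 5 (rule 122): 01010100
Gen 6 (rule 30): 11010110
Gen 7 (rule 122): 11101111
Gen 8 (rule 30): 10001000
Gen 9 (rule 122): 01010100
Gen 10 (rule 30): 11010110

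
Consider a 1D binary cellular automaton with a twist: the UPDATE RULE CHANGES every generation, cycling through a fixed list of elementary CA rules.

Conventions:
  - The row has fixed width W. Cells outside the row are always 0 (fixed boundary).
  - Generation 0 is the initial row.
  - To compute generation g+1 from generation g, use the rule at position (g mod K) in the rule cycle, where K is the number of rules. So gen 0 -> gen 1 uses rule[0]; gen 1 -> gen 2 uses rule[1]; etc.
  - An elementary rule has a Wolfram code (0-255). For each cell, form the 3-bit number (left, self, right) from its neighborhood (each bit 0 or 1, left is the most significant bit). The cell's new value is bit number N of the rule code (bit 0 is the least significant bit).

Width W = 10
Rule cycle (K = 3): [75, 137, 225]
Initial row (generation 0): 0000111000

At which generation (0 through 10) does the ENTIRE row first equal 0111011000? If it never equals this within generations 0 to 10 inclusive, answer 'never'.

Gen 0: 0000111000
Gen 1 (rule 75): 1111101011
Gen 2 (rule 137): 1111000010
Gen 3 (rule 225): 0111011000
Gen 4 (rule 75): 1101011011
Gen 5 (rule 137): 1000010010
Gen 6 (rule 225): 0011000000
Gen 7 (rule 75): 1111011111
Gen 8 (rule 137): 1110011110
Gen 9 (rule 225): 0110001110
Gen 10 (rule 75): 1110111010

Answer: 3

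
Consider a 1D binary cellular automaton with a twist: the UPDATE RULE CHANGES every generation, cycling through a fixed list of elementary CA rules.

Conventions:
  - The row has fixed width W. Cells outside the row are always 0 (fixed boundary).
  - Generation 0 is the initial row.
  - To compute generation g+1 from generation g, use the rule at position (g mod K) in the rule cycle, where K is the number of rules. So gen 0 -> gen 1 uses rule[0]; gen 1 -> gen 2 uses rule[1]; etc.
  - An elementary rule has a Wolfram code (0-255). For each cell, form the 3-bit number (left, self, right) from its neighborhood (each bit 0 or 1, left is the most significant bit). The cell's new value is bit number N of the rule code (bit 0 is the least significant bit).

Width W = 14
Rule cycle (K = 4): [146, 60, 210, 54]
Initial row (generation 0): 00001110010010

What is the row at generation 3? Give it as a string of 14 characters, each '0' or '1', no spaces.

Gen 0: 00001110010010
Gen 1 (rule 146): 00010101101101
Gen 2 (rule 60): 00011111011011
Gen 3 (rule 210): 00101111001001

Answer: 00101111001001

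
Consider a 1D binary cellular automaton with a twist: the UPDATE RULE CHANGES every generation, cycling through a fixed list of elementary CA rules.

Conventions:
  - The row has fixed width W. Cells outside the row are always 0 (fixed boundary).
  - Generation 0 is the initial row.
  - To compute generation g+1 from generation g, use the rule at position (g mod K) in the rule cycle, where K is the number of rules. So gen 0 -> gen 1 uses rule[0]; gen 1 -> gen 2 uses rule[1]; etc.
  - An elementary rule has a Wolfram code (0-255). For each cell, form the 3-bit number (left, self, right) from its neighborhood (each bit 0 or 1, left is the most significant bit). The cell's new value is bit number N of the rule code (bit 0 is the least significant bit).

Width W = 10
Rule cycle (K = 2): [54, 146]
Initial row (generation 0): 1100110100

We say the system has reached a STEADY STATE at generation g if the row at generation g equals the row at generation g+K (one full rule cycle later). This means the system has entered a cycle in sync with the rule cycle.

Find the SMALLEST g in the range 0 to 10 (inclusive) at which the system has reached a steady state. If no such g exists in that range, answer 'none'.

Answer: 4

Derivation:
Gen 0: 1100110100
Gen 1 (rule 54): 0011001110
Gen 2 (rule 146): 0100110101
Gen 3 (rule 54): 1111001111
Gen 4 (rule 146): 0110110110
Gen 5 (rule 54): 1001001001
Gen 6 (rule 146): 0110110110
Gen 7 (rule 54): 1001001001
Gen 8 (rule 146): 0110110110
Gen 9 (rule 54): 1001001001
Gen 10 (rule 146): 0110110110
Gen 11 (rule 54): 1001001001
Gen 12 (rule 146): 0110110110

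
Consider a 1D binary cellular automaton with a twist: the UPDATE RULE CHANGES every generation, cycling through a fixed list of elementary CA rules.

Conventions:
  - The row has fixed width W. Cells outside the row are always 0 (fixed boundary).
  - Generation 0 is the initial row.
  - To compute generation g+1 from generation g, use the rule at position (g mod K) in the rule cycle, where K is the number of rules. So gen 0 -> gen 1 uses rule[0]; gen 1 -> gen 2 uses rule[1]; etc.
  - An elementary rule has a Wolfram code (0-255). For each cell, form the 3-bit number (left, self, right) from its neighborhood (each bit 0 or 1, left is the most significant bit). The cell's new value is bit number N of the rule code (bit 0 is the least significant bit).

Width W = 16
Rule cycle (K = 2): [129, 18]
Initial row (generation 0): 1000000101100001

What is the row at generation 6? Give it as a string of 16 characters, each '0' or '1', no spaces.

Answer: 0100000000010000

Derivation:
Gen 0: 1000000101100001
Gen 1 (rule 129): 0011110000001100
Gen 2 (rule 18): 0100001000010010
Gen 3 (rule 129): 0001100011000000
Gen 4 (rule 18): 0010010100100000
Gen 5 (rule 129): 1000000000001111
Gen 6 (rule 18): 0100000000010000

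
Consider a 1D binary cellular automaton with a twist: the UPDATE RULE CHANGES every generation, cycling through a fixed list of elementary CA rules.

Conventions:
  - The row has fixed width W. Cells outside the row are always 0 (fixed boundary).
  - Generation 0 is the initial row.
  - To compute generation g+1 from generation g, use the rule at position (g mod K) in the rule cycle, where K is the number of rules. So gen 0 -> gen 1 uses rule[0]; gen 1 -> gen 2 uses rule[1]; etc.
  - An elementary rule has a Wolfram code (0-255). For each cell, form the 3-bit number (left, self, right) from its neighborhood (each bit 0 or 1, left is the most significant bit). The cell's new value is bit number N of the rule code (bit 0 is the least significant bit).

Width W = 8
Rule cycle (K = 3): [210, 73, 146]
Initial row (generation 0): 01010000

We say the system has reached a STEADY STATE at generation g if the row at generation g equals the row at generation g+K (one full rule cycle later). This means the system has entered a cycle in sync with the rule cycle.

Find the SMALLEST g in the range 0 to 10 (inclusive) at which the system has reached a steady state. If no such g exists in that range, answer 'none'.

Answer: 3

Derivation:
Gen 0: 01010000
Gen 1 (rule 210): 10001000
Gen 2 (rule 73): 00100011
Gen 3 (rule 146): 01010100
Gen 4 (rule 210): 10000010
Gen 5 (rule 73): 00111000
Gen 6 (rule 146): 01010100
Gen 7 (rule 210): 10000010
Gen 8 (rule 73): 00111000
Gen 9 (rule 146): 01010100
Gen 10 (rule 210): 10000010
Gen 11 (rule 73): 00111000
Gen 12 (rule 146): 01010100
Gen 13 (rule 210): 10000010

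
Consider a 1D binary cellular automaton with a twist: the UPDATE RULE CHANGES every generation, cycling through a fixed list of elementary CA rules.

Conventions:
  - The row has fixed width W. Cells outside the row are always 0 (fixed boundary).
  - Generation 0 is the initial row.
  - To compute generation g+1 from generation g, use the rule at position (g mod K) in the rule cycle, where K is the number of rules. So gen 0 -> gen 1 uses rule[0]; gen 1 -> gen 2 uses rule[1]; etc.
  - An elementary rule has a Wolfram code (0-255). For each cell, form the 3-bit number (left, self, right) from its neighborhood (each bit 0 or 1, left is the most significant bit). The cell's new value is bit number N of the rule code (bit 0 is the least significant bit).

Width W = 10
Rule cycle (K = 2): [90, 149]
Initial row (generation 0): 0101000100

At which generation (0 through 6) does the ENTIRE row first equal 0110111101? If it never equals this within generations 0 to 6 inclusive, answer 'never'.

Gen 0: 0101000100
Gen 1 (rule 90): 1000101010
Gen 2 (rule 149): 1110101011
Gen 3 (rule 90): 1010000011
Gen 4 (rule 149): 1011111000
Gen 5 (rule 90): 0010001100
Gen 6 (rule 149): 1011100011

Answer: never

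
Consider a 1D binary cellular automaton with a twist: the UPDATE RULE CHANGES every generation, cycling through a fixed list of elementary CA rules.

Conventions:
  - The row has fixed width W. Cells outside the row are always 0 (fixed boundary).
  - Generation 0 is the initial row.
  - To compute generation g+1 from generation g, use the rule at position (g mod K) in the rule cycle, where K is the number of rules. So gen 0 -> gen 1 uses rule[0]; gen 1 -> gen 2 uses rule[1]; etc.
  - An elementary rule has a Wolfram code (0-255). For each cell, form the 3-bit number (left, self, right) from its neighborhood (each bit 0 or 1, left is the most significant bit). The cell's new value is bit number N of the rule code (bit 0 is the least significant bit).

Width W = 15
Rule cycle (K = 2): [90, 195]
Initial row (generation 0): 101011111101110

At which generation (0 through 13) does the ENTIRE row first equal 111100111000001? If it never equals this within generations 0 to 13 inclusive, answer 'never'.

Answer: 2

Derivation:
Gen 0: 101011111101110
Gen 1 (rule 90): 000010000101011
Gen 2 (rule 195): 111100111000001
Gen 3 (rule 90): 100111101100010
Gen 4 (rule 195): 001011100101100
Gen 5 (rule 90): 010010111001110
Gen 6 (rule 195): 100100011010110
Gen 7 (rule 90): 011010111000111
Gen 8 (rule 195): 101000011011011
Gen 9 (rule 90): 000100111011011
Gen 10 (rule 195): 111001011001001
Gen 11 (rule 90): 101110011110110
Gen 12 (rule 195): 000110101110010
Gen 13 (rule 90): 001110001011101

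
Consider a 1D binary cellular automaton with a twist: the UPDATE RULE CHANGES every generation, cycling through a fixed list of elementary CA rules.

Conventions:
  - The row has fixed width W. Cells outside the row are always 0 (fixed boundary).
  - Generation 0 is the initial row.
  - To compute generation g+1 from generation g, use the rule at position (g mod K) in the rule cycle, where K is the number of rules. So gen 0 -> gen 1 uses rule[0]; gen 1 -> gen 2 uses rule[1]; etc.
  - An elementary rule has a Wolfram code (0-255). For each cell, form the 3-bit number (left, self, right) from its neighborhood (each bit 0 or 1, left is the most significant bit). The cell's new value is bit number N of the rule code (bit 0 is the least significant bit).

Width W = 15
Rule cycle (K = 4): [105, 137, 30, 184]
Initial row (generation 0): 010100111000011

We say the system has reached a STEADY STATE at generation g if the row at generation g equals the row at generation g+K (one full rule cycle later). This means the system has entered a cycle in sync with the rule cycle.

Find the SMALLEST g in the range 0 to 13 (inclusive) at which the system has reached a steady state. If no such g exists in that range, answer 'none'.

Gen 0: 010100111000011
Gen 1 (rule 105): 001000101011011
Gen 2 (rule 137): 100010000010010
Gen 3 (rule 30): 110111000111111
Gen 4 (rule 184): 101110100111110
Gen 5 (rule 105): 011011000100010
Gen 6 (rule 137): 010010010001000
Gen 7 (rule 30): 111111111011100
Gen 8 (rule 184): 111111110111010
Gen 9 (rule 105): 100000011101100
Gen 10 (rule 137): 001111011001001
Gen 11 (rule 30): 011000010111111
Gen 12 (rule 184): 010100001111110
Gen 13 (rule 105): 001001101000010
Gen 14 (rule 137): 100001000011000
Gen 15 (rule 30): 110011100110100
Gen 16 (rule 184): 101011010101010
Gen 17 (rule 105): 010111101010100

Answer: none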